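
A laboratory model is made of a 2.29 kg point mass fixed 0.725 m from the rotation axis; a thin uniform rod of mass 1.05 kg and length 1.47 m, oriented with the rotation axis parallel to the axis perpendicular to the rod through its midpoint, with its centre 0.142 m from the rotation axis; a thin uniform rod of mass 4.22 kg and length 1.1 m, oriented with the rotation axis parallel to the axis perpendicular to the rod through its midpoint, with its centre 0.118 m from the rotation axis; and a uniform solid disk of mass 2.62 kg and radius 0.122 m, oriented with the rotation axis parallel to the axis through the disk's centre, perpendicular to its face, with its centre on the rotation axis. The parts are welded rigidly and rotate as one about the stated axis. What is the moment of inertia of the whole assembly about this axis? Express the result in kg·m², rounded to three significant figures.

1.92

Point mass: I_cm = 0; centre at d = 0.725 m, so I = I_cm + Md² gives I = 0 + (2.29)(0.725)² = 1.2037 kg·m².
Thin rod: I_cm = (1/12)ML² = (1/12)(1.05)(1.47)² = 0.18908 kg·m²; centre at d = 0.142 m, so I = I_cm + Md² gives I = 0.18908 + (1.05)(0.142)² = 0.21025 kg·m².
Thin rod: I_cm = (1/12)ML² = (1/12)(4.22)(1.1)² = 0.42552 kg·m²; centre at d = 0.118 m, so I = I_cm + Md² gives I = 0.42552 + (4.22)(0.118)² = 0.48428 kg·m².
Solid disk: I_cm = (1/2)MR² = (1/2)(2.62)(0.122)² = 0.019498 kg·m²; axis through the centre, so I = 0.019498 kg·m².
Total I = 1.2037 + 0.21025 + 0.48428 + 0.019498 = 1.9177 kg·m².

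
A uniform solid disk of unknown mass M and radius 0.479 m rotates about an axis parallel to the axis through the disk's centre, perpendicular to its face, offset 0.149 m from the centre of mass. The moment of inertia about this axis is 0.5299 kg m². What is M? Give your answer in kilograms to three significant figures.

3.87

I = I_cm + Md² = (1/2)MR² + Md² = M·[0.5·(0.479)² + (0.149)²] = M·0.13692.
So M = 0.5299 / 0.13692 = 3.8701 kg.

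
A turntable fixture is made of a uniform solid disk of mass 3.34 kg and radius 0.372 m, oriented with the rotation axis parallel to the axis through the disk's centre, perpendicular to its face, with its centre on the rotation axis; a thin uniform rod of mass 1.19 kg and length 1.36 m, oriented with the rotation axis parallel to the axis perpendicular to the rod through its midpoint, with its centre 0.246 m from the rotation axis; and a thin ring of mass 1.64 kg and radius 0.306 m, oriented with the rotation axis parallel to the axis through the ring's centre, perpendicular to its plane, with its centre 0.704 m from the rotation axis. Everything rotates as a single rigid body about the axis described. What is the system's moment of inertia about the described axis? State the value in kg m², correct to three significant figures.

Solid disk: I_cm = (1/2)MR² = (1/2)(3.34)(0.372)² = 0.2311 kg m²; axis through the centre, so I = 0.2311 kg m².
Thin rod: I_cm = (1/12)ML² = (1/12)(1.19)(1.36)² = 0.18342 kg m²; centre at d = 0.246 m, so the parallel axis theorem gives I = 0.18342 + (1.19)(0.246)² = 0.25543 kg m².
Thin ring: I_cm = MR² = (1.64)(0.306)² = 0.15356 kg m²; centre at d = 0.704 m, so the parallel axis theorem gives I = 0.15356 + (1.64)(0.704)² = 0.96637 kg m².
Total I = 0.2311 + 0.25543 + 0.96637 = 1.4529 kg m².

1.45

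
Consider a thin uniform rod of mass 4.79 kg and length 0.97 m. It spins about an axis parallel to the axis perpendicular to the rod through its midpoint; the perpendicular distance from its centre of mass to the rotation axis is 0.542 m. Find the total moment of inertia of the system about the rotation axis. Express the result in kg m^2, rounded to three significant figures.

I_cm = (1/12)ML² = (1/12)(4.79)(0.97)² = 0.37558 kg m^2; centre at d = 0.542 m, so I = I_cm + Md² gives I = 0.37558 + (4.79)(0.542)² = 1.7827 kg m^2.

1.78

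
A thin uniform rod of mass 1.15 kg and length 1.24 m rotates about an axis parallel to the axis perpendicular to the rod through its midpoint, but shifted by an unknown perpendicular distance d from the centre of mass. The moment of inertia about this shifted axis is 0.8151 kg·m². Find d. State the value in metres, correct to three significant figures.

0.762

About the centre-of-mass axis, I_cm = (1/12)ML² = (1/12)(1.15)(1.24)² = 0.14735 kg·m².
Parallel axis theorem: I = I_cm + Md², so Md² = 0.8151 − 0.14735 = 0.66775 kg·m².
d = √(0.66775 / 1.15) = 0.762 m.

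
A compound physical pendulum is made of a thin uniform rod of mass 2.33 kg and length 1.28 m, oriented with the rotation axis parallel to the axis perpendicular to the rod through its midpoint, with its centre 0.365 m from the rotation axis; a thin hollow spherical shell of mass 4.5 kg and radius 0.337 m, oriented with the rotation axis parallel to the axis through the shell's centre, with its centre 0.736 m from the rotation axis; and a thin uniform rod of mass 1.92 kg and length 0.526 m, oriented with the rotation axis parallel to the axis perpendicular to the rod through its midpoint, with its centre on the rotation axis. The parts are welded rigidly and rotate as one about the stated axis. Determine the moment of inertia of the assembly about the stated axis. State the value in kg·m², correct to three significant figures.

3.45

Thin rod: I_cm = (1/12)ML² = (1/12)(2.33)(1.28)² = 0.31812 kg·m²; centre at d = 0.365 m, so I = I_cm + Md² gives I = 0.31812 + (2.33)(0.365)² = 0.62854 kg·m².
Spherical shell: I_cm = (2/3)MR² = (2/3)(4.5)(0.337)² = 0.34071 kg·m²; centre at d = 0.736 m, so I = I_cm + Md² gives I = 0.34071 + (4.5)(0.736)² = 2.7783 kg·m².
Thin rod: I_cm = (1/12)ML² = (1/12)(1.92)(0.526)² = 0.044268 kg·m²; axis through the centre, so I = 0.044268 kg·m².
Total I = 0.62854 + 2.7783 + 0.044268 = 3.4511 kg·m².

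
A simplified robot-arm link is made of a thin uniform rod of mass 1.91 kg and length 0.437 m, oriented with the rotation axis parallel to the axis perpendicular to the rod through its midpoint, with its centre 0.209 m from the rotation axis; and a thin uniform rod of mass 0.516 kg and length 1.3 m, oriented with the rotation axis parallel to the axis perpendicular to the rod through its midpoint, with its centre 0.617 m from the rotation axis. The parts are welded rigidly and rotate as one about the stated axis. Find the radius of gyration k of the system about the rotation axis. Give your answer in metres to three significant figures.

0.397

Thin rod: I_cm = (1/12)ML² = (1/12)(1.91)(0.437)² = 0.030396 kg·m²; centre at d = 0.209 m, so the parallel axis theorem gives I = 0.030396 + (1.91)(0.209)² = 0.11383 kg·m².
Thin rod: I_cm = (1/12)ML² = (1/12)(0.516)(1.3)² = 0.07267 kg·m²; centre at d = 0.617 m, so the parallel axis theorem gives I = 0.07267 + (0.516)(0.617)² = 0.26911 kg·m².
Total I = 0.38293 kg·m²; total mass M = 2.426 kg.
k = √(I/M) = √(0.38293/2.426) = 0.3973 m.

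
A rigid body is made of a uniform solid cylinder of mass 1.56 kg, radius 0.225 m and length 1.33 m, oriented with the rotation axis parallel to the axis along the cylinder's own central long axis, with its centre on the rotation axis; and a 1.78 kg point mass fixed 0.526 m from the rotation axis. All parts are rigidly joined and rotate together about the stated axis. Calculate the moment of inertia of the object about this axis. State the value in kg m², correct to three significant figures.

Solid cylinder: I_cm = (1/2)MR² = (1/2)(1.56)(0.225)² = 0.039488 kg m²; axis through the centre, so I = 0.039488 kg m².
Point mass: I_cm = 0; centre at d = 0.526 m, so I = I_cm + Md² gives I = 0 + (1.78)(0.526)² = 0.49248 kg m².
Total I = 0.039488 + 0.49248 = 0.53197 kg m².

0.532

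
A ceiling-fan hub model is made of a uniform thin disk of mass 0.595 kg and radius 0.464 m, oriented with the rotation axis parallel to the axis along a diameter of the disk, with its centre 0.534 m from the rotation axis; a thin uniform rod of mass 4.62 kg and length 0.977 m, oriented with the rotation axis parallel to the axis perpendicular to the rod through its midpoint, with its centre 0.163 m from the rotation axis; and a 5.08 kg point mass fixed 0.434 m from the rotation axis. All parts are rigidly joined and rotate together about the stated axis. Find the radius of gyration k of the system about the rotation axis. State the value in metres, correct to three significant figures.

0.400

Thin disk: I_cm = (1/4)MR² = (1/4)(0.595)(0.464)² = 0.032025 kg m^2; centre at d = 0.534 m, so I = I_cm + Md² gives I = 0.032025 + (0.595)(0.534)² = 0.20169 kg m^2.
Thin rod: I_cm = (1/12)ML² = (1/12)(4.62)(0.977)² = 0.36749 kg m^2; centre at d = 0.163 m, so I = I_cm + Md² gives I = 0.36749 + (4.62)(0.163)² = 0.49024 kg m^2.
Point mass: I_cm = 0; centre at d = 0.434 m, so I = I_cm + Md² gives I = 0 + (5.08)(0.434)² = 0.95685 kg m^2.
Total I = 1.6488 kg m^2; total mass M = 10.295 kg.
k = √(I/M) = √(1.6488/10.295) = 0.40019 m.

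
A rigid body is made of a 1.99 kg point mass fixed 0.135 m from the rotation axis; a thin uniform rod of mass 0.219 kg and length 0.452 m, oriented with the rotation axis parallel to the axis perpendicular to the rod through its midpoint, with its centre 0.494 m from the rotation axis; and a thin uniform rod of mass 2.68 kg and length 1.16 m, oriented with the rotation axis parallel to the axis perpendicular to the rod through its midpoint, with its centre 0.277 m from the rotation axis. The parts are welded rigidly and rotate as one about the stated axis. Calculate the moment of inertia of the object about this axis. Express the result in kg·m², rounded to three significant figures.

Point mass: I_cm = 0; centre at d = 0.135 m, so I = I_cm + Md² gives I = 0 + (1.99)(0.135)² = 0.036268 kg·m².
Thin rod: I_cm = (1/12)ML² = (1/12)(0.219)(0.452)² = 0.0037285 kg·m²; centre at d = 0.494 m, so I = I_cm + Md² gives I = 0.0037285 + (0.219)(0.494)² = 0.057172 kg·m².
Thin rod: I_cm = (1/12)ML² = (1/12)(2.68)(1.16)² = 0.30052 kg·m²; centre at d = 0.277 m, so I = I_cm + Md² gives I = 0.30052 + (2.68)(0.277)² = 0.50615 kg·m².
Total I = 0.036268 + 0.057172 + 0.50615 = 0.59959 kg·m².

0.600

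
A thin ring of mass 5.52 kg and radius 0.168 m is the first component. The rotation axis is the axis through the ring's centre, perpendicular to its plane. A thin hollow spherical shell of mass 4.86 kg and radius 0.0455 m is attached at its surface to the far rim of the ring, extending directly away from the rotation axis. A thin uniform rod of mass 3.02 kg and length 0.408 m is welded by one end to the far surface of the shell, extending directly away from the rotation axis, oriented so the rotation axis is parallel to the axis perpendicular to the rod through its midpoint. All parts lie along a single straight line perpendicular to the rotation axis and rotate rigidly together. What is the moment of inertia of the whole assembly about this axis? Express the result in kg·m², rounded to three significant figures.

1.07

Thin ring: I_cm = MR² = (5.52)(0.168)² = 0.1558 kg·m²; axis through the centre, so I = 0.1558 kg·m².
Spherical shell: I_cm = (2/3)MR² = (2/3)(4.86)(0.0455)² = 0.0067076 kg·m²; centre at d = 0.168 + 0.0455 = 0.2135 m, so the parallel axis theorem gives I = 0.0067076 + (4.86)(0.2135)² = 0.22824 kg·m².
Thin rod: I_cm = (1/12)ML² = (1/12)(3.02)(0.408)² = 0.041893 kg·m²; centre at d = 0.168 + 0.0455 + 0.0455 + 0.204 = 0.463 m, so the parallel axis theorem gives I = 0.041893 + (3.02)(0.463)² = 0.68929 kg·m².
Total I = 0.1558 + 0.22824 + 0.68929 = 1.0733 kg·m².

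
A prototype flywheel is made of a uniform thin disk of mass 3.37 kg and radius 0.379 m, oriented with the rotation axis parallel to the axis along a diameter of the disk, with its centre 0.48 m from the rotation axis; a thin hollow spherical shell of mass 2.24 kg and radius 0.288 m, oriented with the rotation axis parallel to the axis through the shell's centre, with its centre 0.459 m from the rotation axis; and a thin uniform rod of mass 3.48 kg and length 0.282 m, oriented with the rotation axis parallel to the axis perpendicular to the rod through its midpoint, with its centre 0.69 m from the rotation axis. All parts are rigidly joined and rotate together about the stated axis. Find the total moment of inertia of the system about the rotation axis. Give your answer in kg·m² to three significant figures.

Thin disk: I_cm = (1/4)MR² = (1/4)(3.37)(0.379)² = 0.12102 kg·m²; centre at d = 0.48 m, so the parallel axis theorem gives I = 0.12102 + (3.37)(0.48)² = 0.89747 kg·m².
Spherical shell: I_cm = (2/3)MR² = (2/3)(2.24)(0.288)² = 0.12386 kg·m²; centre at d = 0.459 m, so the parallel axis theorem gives I = 0.12386 + (2.24)(0.459)² = 0.59579 kg·m².
Thin rod: I_cm = (1/12)ML² = (1/12)(3.48)(0.282)² = 0.023062 kg·m²; centre at d = 0.69 m, so the parallel axis theorem gives I = 0.023062 + (3.48)(0.69)² = 1.6799 kg·m².
Total I = 0.89747 + 0.59579 + 1.6799 = 3.1731 kg·m².

3.17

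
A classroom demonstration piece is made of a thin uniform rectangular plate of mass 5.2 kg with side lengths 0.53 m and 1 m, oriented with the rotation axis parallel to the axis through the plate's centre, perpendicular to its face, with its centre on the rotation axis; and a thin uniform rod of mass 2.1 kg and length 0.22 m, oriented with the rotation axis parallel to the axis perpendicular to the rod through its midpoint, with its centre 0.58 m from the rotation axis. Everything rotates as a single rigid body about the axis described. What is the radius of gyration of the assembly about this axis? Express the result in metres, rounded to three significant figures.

Rectangular plate: I_cm = (1/12)M(a²+b²) = (1/12)(5.2)[(0.53)² + (1)²] = 0.55506 kg m²; axis through the centre, so I = 0.55506 kg m².
Thin rod: I_cm = (1/12)ML² = (1/12)(2.1)(0.22)² = 0.00847 kg m²; centre at d = 0.58 m, so I = I_cm + Md² gives I = 0.00847 + (2.1)(0.58)² = 0.71491 kg m².
Total I = 1.27 kg m²; total mass M = 7.3 kg.
k = √(I/M) = √(1.27/7.3) = 0.41709 m.

0.417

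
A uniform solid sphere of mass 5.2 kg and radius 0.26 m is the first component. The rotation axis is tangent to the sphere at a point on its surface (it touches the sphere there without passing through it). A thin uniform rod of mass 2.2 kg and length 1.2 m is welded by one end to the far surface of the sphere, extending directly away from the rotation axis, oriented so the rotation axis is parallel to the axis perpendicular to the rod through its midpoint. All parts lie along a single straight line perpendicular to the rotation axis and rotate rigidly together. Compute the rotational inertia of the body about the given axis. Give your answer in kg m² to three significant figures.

Solid sphere: I_cm = (2/5)MR² = (2/5)(5.2)(0.26)² = 0.14061 kg m²; centre at d = 0.26 m, so I = I_cm + Md² gives I = 0.14061 + (5.2)(0.26)² = 0.49213 kg m².
Thin rod: I_cm = (1/12)ML² = (1/12)(2.2)(1.2)² = 0.264 kg m²; centre at d = 0.26 + 0.26 + 0.6 = 1.12 m, so I = I_cm + Md² gives I = 0.264 + (2.2)(1.12)² = 3.0237 kg m².
Total I = 0.49213 + 3.0237 = 3.5158 kg m².

3.52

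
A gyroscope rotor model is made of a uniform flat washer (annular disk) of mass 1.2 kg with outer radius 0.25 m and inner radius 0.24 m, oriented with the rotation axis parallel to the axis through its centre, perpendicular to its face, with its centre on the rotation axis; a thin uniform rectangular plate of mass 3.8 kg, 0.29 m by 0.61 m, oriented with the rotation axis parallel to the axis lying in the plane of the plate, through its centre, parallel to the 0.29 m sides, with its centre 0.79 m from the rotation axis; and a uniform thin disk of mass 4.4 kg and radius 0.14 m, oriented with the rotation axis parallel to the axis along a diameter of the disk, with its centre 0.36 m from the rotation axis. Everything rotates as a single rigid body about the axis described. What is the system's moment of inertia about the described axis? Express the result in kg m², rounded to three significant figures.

3.15

Annular disk: I_cm = (1/2)M(R²+r²) = (1/2)(1.2)[(0.25)² + (0.24)²] = 0.07206 kg m²; axis through the centre, so I = 0.07206 kg m².
Rectangular plate: I_cm = (1/12)Mb² = (1/12)(3.8)(0.61)² = 0.11783 kg m²; centre at d = 0.79 m, so the parallel axis theorem gives I = 0.11783 + (3.8)(0.79)² = 2.4894 kg m².
Thin disk: I_cm = (1/4)MR² = (1/4)(4.4)(0.14)² = 0.02156 kg m²; centre at d = 0.36 m, so the parallel axis theorem gives I = 0.02156 + (4.4)(0.36)² = 0.5918 kg m².
Total I = 0.07206 + 2.4894 + 0.5918 = 3.1533 kg m².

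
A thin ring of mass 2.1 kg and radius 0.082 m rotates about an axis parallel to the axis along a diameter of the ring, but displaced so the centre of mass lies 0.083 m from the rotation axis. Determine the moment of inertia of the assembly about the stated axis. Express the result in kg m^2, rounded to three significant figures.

I_cm = (1/2)MR² = (1/2)(2.1)(0.082)² = 0.0070602 kg m^2; centre at d = 0.083 m, so the parallel axis theorem gives I = 0.0070602 + (2.1)(0.083)² = 0.021527 kg m^2.

0.0215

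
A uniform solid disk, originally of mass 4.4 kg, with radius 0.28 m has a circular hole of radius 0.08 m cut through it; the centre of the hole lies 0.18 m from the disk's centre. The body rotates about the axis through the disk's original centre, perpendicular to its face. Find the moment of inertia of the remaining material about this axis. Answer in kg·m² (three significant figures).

0.160

Unpierced body about its centre: I₀ = (1/2)MR² = (1/2)(4.4)(0.28)² = 0.17248 kg·m².
The removed disk has mass m = M·(r/R)² = (4.4)(0.08/0.28)² = 0.35918 kg (same uniform areal density).
Its moment of inertia about the rotation axis (parallel-axis theorem): I_hole = (1/2)mr² + md² = (1/2)(0.35918)(0.08)² + (0.35918)(0.18)² = 0.012787 kg·m².
Treating the hole as negative mass, I = I₀ − I_hole = 0.17248 − 0.012787 = 0.15969 kg·m².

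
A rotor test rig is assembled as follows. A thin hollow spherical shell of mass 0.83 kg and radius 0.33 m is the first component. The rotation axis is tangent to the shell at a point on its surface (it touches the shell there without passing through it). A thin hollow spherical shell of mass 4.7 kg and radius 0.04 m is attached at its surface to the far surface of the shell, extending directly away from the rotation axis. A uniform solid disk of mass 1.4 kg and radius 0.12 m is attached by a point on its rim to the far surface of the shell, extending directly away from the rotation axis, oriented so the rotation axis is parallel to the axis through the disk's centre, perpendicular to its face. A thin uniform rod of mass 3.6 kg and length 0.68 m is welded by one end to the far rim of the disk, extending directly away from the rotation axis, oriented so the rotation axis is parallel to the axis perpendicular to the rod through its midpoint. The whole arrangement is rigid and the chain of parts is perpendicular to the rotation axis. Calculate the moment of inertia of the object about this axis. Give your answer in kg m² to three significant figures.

Spherical shell: I_cm = (2/3)MR² = (2/3)(0.83)(0.33)² = 0.060258 kg m²; centre at d = 0.33 m, so the parallel axis theorem gives I = 0.060258 + (0.83)(0.33)² = 0.15065 kg m².
Spherical shell: I_cm = (2/3)MR² = (2/3)(4.7)(0.04)² = 0.0050133 kg m²; centre at d = 0.33 + 0.33 + 0.04 = 0.7 m, so the parallel axis theorem gives I = 0.0050133 + (4.7)(0.7)² = 2.308 kg m².
Solid disk: I_cm = (1/2)MR² = (1/2)(1.4)(0.12)² = 0.01008 kg m²; centre at d = 0.33 + 0.33 + 0.04 + 0.04 + 0.12 = 0.86 m, so the parallel axis theorem gives I = 0.01008 + (1.4)(0.86)² = 1.0455 kg m².
Thin rod: I_cm = (1/12)ML² = (1/12)(3.6)(0.68)² = 0.13872 kg m²; centre at d = 0.33 + 0.33 + 0.04 + 0.04 + 0.12 + 0.12 + 0.34 = 1.32 m, so the parallel axis theorem gives I = 0.13872 + (3.6)(1.32)² = 6.4114 kg m².
Total I = 0.15065 + 2.308 + 1.0455 + 6.4114 = 9.9155 kg m².

9.92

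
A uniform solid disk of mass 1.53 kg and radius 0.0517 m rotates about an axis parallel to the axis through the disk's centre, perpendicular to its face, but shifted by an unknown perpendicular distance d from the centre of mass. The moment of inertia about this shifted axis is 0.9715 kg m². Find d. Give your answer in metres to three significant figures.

About the centre-of-mass axis, I_cm = (1/2)MR² = (1/2)(1.53)(0.0517)² = 0.0020448 kg m².
Parallel axis theorem: I = I_cm + Md², so Md² = 0.9715 − 0.0020448 = 0.96946 kg m².
d = √(0.96946 / 1.53) = 0.79601 m.

0.796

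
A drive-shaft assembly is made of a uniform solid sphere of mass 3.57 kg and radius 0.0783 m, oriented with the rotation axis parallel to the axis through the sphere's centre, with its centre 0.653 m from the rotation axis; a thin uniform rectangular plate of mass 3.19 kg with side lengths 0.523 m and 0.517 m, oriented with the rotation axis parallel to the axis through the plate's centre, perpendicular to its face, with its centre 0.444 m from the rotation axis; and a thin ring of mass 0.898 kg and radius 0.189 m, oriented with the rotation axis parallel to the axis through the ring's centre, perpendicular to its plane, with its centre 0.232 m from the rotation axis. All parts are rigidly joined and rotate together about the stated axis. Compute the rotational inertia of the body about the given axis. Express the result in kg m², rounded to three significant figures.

2.38

Solid sphere: I_cm = (2/5)MR² = (2/5)(3.57)(0.0783)² = 0.0087549 kg m²; centre at d = 0.653 m, so the parallel axis theorem gives I = 0.0087549 + (3.57)(0.653)² = 1.531 kg m².
Rectangular plate: I_cm = (1/12)M(a²+b²) = (1/12)(3.19)[(0.523)² + (0.517)²] = 0.14377 kg m²; centre at d = 0.444 m, so the parallel axis theorem gives I = 0.14377 + (3.19)(0.444)² = 0.77263 kg m².
Thin ring: I_cm = MR² = (0.898)(0.189)² = 0.032077 kg m²; centre at d = 0.232 m, so the parallel axis theorem gives I = 0.032077 + (0.898)(0.232)² = 0.080411 kg m².
Total I = 1.531 + 0.77263 + 0.080411 = 2.3841 kg m².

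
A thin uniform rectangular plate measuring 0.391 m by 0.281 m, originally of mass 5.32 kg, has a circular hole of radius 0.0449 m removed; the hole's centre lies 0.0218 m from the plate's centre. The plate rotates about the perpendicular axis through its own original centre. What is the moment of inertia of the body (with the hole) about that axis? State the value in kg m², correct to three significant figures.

Unpierced body about its centre: I₀ = (1/12)M(a²+b²) = (1/12)(5.32)[(0.391)² + (0.281)²] = 0.10278 kg m².
The removed disk has mass m = M·πr²/(ab) = (5.32)·π(0.0449)²/(0.391·0.281) = 0.30667 kg (same uniform areal density).
Its moment of inertia about the rotation axis (parallel-axis theorem): I_hole = (1/2)mr² + md² = (1/2)(0.30667)(0.0449)² + (0.30667)(0.0218)² = 0.00045487 kg m².
Treating the hole as negative mass, I = I₀ − I_hole = 0.10278 − 0.00045487 = 0.10233 kg m².

0.102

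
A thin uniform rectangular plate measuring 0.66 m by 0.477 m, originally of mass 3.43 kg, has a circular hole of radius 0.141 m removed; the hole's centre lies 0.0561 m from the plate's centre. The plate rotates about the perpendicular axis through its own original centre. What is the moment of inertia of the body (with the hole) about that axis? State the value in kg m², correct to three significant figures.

Unpierced body about its centre: I₀ = (1/12)M(a²+b²) = (1/12)(3.43)[(0.66)² + (0.477)²] = 0.18954 kg m².
The removed disk has mass m = M·πr²/(ab) = (3.43)·π(0.141)²/(0.66·0.477) = 0.68049 kg (same uniform areal density).
Its moment of inertia about the rotation axis (parallel-axis theorem): I_hole = (1/2)mr² + md² = (1/2)(0.68049)(0.141)² + (0.68049)(0.0561)² = 0.008906 kg m².
Treating the hole as negative mass, I = I₀ − I_hole = 0.18954 − 0.008906 = 0.18064 kg m².

0.181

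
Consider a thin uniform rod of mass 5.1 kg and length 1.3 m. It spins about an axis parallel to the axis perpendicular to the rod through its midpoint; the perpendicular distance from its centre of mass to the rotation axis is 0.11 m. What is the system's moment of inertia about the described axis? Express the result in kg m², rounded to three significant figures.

0.780

I_cm = (1/12)ML² = (1/12)(5.1)(1.3)² = 0.71825 kg m²; centre at d = 0.11 m, so I = I_cm + Md² gives I = 0.71825 + (5.1)(0.11)² = 0.77996 kg m².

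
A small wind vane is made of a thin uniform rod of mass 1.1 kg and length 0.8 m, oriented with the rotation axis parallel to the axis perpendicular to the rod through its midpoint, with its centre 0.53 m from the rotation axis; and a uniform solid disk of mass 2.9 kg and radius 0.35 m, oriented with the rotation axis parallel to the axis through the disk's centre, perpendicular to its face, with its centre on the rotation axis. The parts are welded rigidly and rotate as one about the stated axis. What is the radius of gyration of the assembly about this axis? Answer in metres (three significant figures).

0.369

Thin rod: I_cm = (1/12)ML² = (1/12)(1.1)(0.8)² = 0.058667 kg m²; centre at d = 0.53 m, so the parallel axis theorem gives I = 0.058667 + (1.1)(0.53)² = 0.36766 kg m².
Solid disk: I_cm = (1/2)MR² = (1/2)(2.9)(0.35)² = 0.17762 kg m²; axis through the centre, so I = 0.17762 kg m².
Total I = 0.54528 kg m²; total mass M = 4 kg.
k = √(I/M) = √(0.54528/4) = 0.36922 m.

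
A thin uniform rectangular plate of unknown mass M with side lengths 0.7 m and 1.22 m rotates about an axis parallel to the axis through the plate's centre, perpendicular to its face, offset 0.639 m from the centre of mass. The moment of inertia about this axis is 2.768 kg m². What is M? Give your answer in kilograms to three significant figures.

4.83

I = I_cm + Md² = (1/12)M(a²+b²) + Md² = M·[0.0833333·[(0.7)² + (1.22)²] + (0.639)²] = M·0.57319.
So M = 2.768 / 0.57319 = 4.8291 kg.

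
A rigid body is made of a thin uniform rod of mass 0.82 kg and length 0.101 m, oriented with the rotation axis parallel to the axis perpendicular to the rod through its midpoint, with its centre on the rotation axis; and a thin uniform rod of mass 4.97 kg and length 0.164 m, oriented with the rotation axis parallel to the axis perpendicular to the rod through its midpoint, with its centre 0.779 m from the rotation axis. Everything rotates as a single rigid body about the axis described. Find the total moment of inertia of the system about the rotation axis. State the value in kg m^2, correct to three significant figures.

3.03

Thin rod: I_cm = (1/12)ML² = (1/12)(0.82)(0.101)² = 0.00069707 kg m^2; axis through the centre, so I = 0.00069707 kg m^2.
Thin rod: I_cm = (1/12)ML² = (1/12)(4.97)(0.164)² = 0.011139 kg m^2; centre at d = 0.779 m, so I = I_cm + Md² gives I = 0.011139 + (4.97)(0.779)² = 3.0271 kg m^2.
Total I = 0.00069707 + 3.0271 = 3.0278 kg m^2.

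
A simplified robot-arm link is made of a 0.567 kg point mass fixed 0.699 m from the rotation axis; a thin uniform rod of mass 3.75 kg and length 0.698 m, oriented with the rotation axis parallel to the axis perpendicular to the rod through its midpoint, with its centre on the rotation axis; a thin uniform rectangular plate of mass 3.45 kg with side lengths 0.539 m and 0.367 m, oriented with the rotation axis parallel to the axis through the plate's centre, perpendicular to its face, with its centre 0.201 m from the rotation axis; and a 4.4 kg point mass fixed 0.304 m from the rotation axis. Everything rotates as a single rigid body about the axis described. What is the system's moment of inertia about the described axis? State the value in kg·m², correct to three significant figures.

1.10

Point mass: I_cm = 0; centre at d = 0.699 m, so the parallel axis theorem gives I = 0 + (0.567)(0.699)² = 0.27704 kg·m².
Thin rod: I_cm = (1/12)ML² = (1/12)(3.75)(0.698)² = 0.15225 kg·m²; axis through the centre, so I = 0.15225 kg·m².
Rectangular plate: I_cm = (1/12)M(a²+b²) = (1/12)(3.45)[(0.539)² + (0.367)²] = 0.12225 kg·m²; centre at d = 0.201 m, so the parallel axis theorem gives I = 0.12225 + (3.45)(0.201)² = 0.26163 kg·m².
Point mass: I_cm = 0; centre at d = 0.304 m, so the parallel axis theorem gives I = 0 + (4.4)(0.304)² = 0.40663 kg·m².
Total I = 0.27704 + 0.15225 + 0.26163 + 0.40663 = 1.0975 kg·m².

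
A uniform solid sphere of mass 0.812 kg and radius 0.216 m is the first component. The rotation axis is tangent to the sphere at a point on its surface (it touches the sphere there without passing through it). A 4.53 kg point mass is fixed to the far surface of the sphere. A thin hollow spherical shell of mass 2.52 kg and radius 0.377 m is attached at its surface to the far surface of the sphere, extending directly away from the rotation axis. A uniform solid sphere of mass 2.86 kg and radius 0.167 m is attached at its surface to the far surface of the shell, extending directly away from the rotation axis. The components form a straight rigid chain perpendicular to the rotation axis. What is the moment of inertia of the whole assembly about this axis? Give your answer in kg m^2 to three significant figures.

8.05

Solid sphere: I_cm = (2/5)MR² = (2/5)(0.812)(0.216)² = 0.015154 kg m^2; centre at d = 0.216 m, so I = I_cm + Md² gives I = 0.015154 + (0.812)(0.216)² = 0.053039 kg m^2.
Point mass: I_cm = 0; centre at d = 0.216 + 0.216 = 0.432 m, so I = I_cm + Md² gives I = 0 + (4.53)(0.432)² = 0.84541 kg m^2.
Spherical shell: I_cm = (2/3)MR² = (2/3)(2.52)(0.377)² = 0.23878 kg m^2; centre at d = 0.216 + 0.216 + 0.377 = 0.809 m, so I = I_cm + Md² gives I = 0.23878 + (2.52)(0.809)² = 1.8881 kg m^2.
Solid sphere: I_cm = (2/5)MR² = (2/5)(2.86)(0.167)² = 0.031905 kg m^2; centre at d = 0.216 + 0.216 + 0.377 + 0.377 + 0.167 = 1.353 m, so I = I_cm + Md² gives I = 0.031905 + (2.86)(1.353)² = 5.2674 kg m^2.
Total I = 0.053039 + 0.84541 + 1.8881 + 5.2674 = 8.054 kg m^2.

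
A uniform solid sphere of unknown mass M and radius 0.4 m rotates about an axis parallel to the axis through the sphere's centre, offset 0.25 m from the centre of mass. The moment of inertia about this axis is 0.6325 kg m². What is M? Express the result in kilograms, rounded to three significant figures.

5.00

I = I_cm + Md² = (2/5)MR² + Md² = M·[0.4·(0.4)² + (0.25)²] = M·0.1265.
So M = 0.6325 / 0.1265 = 5 kg.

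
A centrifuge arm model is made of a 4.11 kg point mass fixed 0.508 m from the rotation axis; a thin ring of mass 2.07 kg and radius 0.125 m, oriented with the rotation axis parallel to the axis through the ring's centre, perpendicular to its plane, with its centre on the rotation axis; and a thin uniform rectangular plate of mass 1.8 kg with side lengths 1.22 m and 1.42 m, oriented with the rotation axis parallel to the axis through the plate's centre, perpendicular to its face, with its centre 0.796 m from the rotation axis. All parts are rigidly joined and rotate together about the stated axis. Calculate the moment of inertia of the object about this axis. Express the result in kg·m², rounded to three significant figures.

2.76

Point mass: I_cm = 0; centre at d = 0.508 m, so I = I_cm + Md² gives I = 0 + (4.11)(0.508)² = 1.0606 kg·m².
Thin ring: I_cm = MR² = (2.07)(0.125)² = 0.032344 kg·m²; axis through the centre, so I = 0.032344 kg·m².
Rectangular plate: I_cm = (1/12)M(a²+b²) = (1/12)(1.8)[(1.22)² + (1.42)²] = 0.52572 kg·m²; centre at d = 0.796 m, so I = I_cm + Md² gives I = 0.52572 + (1.8)(0.796)² = 1.6662 kg·m².
Total I = 1.0606 + 0.032344 + 1.6662 = 2.7592 kg·m².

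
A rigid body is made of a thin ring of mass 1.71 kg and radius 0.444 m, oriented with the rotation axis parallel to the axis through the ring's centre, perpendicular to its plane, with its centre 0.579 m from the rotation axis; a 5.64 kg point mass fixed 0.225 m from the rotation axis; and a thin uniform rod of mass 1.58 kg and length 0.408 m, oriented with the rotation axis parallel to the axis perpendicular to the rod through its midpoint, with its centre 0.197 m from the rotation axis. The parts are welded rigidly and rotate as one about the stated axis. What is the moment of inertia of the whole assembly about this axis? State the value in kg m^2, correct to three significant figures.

Thin ring: I_cm = MR² = (1.71)(0.444)² = 0.3371 kg m^2; centre at d = 0.579 m, so I = I_cm + Md² gives I = 0.3371 + (1.71)(0.579)² = 0.91036 kg m^2.
Point mass: I_cm = 0; centre at d = 0.225 m, so I = I_cm + Md² gives I = 0 + (5.64)(0.225)² = 0.28553 kg m^2.
Thin rod: I_cm = (1/12)ML² = (1/12)(1.58)(0.408)² = 0.021918 kg m^2; centre at d = 0.197 m, so I = I_cm + Md² gives I = 0.021918 + (1.58)(0.197)² = 0.083236 kg m^2.
Total I = 0.91036 + 0.28553 + 0.083236 = 1.2791 kg m^2.

1.28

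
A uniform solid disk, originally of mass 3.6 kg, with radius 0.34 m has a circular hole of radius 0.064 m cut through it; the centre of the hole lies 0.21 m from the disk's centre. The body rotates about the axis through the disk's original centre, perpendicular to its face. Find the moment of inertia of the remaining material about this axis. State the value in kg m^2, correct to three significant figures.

Unpierced body about its centre: I₀ = (1/2)MR² = (1/2)(3.6)(0.34)² = 0.20808 kg m^2.
The removed disk has mass m = M·(r/R)² = (3.6)(0.064/0.34)² = 0.12756 kg (same uniform areal density).
Its moment of inertia about the rotation axis (parallel-axis theorem): I_hole = (1/2)mr² + md² = (1/2)(0.12756)(0.064)² + (0.12756)(0.21)² = 0.0058865 kg m^2.
Treating the hole as negative mass, I = I₀ − I_hole = 0.20808 − 0.0058865 = 0.20219 kg m^2.

0.202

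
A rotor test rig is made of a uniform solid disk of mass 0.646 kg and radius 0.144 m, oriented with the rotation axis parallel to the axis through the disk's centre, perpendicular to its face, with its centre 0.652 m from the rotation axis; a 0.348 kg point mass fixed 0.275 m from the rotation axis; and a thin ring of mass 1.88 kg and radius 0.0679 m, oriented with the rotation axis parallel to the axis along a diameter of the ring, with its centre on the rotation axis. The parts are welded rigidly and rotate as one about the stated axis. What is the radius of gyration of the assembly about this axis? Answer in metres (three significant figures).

Solid disk: I_cm = (1/2)MR² = (1/2)(0.646)(0.144)² = 0.0066977 kg m^2; centre at d = 0.652 m, so the parallel axis theorem gives I = 0.0066977 + (0.646)(0.652)² = 0.28131 kg m^2.
Point mass: I_cm = 0; centre at d = 0.275 m, so the parallel axis theorem gives I = 0 + (0.348)(0.275)² = 0.026318 kg m^2.
Thin ring: I_cm = (1/2)MR² = (1/2)(1.88)(0.0679)² = 0.0043338 kg m^2; axis through the centre, so I = 0.0043338 kg m^2.
Total I = 0.31197 kg m^2; total mass M = 2.874 kg.
k = √(I/M) = √(0.31197/2.874) = 0.32947 m.

0.329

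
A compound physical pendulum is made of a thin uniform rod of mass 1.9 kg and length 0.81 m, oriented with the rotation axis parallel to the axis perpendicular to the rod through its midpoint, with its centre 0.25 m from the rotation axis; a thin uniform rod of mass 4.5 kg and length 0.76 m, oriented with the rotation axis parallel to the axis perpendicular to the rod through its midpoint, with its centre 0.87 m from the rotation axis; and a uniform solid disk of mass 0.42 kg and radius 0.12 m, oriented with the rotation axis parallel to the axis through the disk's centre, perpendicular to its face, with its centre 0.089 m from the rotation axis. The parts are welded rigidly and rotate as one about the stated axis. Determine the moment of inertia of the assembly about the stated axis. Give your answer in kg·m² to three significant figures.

Thin rod: I_cm = (1/12)ML² = (1/12)(1.9)(0.81)² = 0.10388 kg·m²; centre at d = 0.25 m, so I = I_cm + Md² gives I = 0.10388 + (1.9)(0.25)² = 0.22263 kg·m².
Thin rod: I_cm = (1/12)ML² = (1/12)(4.5)(0.76)² = 0.2166 kg·m²; centre at d = 0.87 m, so I = I_cm + Md² gives I = 0.2166 + (4.5)(0.87)² = 3.6227 kg·m².
Solid disk: I_cm = (1/2)MR² = (1/2)(0.42)(0.12)² = 0.003024 kg·m²; centre at d = 0.089 m, so I = I_cm + Md² gives I = 0.003024 + (0.42)(0.089)² = 0.0063508 kg·m².
Total I = 0.22263 + 3.6227 + 0.0063508 = 3.8516 kg·m².

3.85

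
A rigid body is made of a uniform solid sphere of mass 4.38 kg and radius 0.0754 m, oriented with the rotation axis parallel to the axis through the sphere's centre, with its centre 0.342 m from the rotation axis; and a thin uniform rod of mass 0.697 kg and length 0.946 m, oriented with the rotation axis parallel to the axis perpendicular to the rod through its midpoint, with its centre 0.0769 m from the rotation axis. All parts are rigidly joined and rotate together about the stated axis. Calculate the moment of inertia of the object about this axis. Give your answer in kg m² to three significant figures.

Solid sphere: I_cm = (2/5)MR² = (2/5)(4.38)(0.0754)² = 0.0099604 kg m²; centre at d = 0.342 m, so I = I_cm + Md² gives I = 0.0099604 + (4.38)(0.342)² = 0.52226 kg m².
Thin rod: I_cm = (1/12)ML² = (1/12)(0.697)(0.946)² = 0.05198 kg m²; centre at d = 0.0769 m, so I = I_cm + Md² gives I = 0.05198 + (0.697)(0.0769)² = 0.056101 kg m².
Total I = 0.52226 + 0.056101 = 0.57836 kg m².

0.578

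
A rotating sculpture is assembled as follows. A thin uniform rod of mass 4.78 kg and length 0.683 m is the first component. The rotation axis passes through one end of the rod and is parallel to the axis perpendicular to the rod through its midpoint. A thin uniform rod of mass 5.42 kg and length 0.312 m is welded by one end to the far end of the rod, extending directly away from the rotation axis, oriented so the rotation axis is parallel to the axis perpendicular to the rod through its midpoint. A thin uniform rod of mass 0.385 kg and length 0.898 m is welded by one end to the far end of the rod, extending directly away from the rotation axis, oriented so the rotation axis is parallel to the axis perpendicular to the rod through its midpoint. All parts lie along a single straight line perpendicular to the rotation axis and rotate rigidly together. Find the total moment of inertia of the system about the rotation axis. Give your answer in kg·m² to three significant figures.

Thin rod: I_cm = (1/12)ML² = (1/12)(4.78)(0.683)² = 0.18582 kg·m²; centre at d = 0.3415 m, so the parallel axis theorem gives I = 0.18582 + (4.78)(0.3415)² = 0.74327 kg·m².
Thin rod: I_cm = (1/12)ML² = (1/12)(5.42)(0.312)² = 0.043967 kg·m²; centre at d = 0.3415 + 0.3415 + 0.156 = 0.839 m, so the parallel axis theorem gives I = 0.043967 + (5.42)(0.839)² = 3.8592 kg·m².
Thin rod: I_cm = (1/12)ML² = (1/12)(0.385)(0.898)² = 0.025872 kg·m²; centre at d = 0.3415 + 0.3415 + 0.156 + 0.156 + 0.449 = 1.444 m, so the parallel axis theorem gives I = 0.025872 + (0.385)(1.444)² = 0.82865 kg·m².
Total I = 0.74327 + 3.8592 + 0.82865 = 5.4311 kg·m².

5.43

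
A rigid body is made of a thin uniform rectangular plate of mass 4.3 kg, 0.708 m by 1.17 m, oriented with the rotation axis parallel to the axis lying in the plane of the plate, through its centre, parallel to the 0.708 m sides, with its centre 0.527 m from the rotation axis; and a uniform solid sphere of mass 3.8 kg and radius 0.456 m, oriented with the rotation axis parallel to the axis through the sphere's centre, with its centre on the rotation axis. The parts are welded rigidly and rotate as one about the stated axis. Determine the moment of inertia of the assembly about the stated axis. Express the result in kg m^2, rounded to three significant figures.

2.00

Rectangular plate: I_cm = (1/12)Mb² = (1/12)(4.3)(1.17)² = 0.49052 kg m^2; centre at d = 0.527 m, so the parallel axis theorem gives I = 0.49052 + (4.3)(0.527)² = 1.6848 kg m^2.
Solid sphere: I_cm = (2/5)MR² = (2/5)(3.8)(0.456)² = 0.31606 kg m^2; axis through the centre, so I = 0.31606 kg m^2.
Total I = 1.6848 + 0.31606 = 2.0008 kg m^2.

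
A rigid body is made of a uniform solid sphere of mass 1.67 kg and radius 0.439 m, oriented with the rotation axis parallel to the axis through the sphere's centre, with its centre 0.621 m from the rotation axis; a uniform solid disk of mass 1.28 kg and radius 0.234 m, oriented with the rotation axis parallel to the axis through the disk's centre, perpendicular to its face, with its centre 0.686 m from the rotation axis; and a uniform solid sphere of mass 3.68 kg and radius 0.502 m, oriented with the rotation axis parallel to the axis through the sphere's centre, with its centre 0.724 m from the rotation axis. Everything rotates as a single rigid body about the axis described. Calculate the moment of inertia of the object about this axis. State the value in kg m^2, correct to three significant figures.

3.71

Solid sphere: I_cm = (2/5)MR² = (2/5)(1.67)(0.439)² = 0.12874 kg m^2; centre at d = 0.621 m, so the parallel axis theorem gives I = 0.12874 + (1.67)(0.621)² = 0.77276 kg m^2.
Solid disk: I_cm = (1/2)MR² = (1/2)(1.28)(0.234)² = 0.035044 kg m^2; centre at d = 0.686 m, so the parallel axis theorem gives I = 0.035044 + (1.28)(0.686)² = 0.63741 kg m^2.
Solid sphere: I_cm = (2/5)MR² = (2/5)(3.68)(0.502)² = 0.37095 kg m^2; centre at d = 0.724 m, so the parallel axis theorem gives I = 0.37095 + (3.68)(0.724)² = 2.2999 kg m^2.
Total I = 0.77276 + 0.63741 + 2.2999 = 3.7101 kg m^2.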